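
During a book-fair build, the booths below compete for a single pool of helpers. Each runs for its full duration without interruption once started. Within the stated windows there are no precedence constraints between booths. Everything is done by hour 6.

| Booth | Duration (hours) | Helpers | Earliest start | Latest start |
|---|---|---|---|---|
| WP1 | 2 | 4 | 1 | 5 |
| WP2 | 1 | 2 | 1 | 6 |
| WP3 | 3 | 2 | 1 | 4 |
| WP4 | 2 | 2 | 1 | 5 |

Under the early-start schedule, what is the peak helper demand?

Early-start schedule: WP1@1, WP2@1, WP3@1, WP4@1.
Load per hour: hour 1: 10, hour 2: 8, hour 3: 2, hour 4: 0, hour 5: 0, hour 6: 0.
Peak is 10.

10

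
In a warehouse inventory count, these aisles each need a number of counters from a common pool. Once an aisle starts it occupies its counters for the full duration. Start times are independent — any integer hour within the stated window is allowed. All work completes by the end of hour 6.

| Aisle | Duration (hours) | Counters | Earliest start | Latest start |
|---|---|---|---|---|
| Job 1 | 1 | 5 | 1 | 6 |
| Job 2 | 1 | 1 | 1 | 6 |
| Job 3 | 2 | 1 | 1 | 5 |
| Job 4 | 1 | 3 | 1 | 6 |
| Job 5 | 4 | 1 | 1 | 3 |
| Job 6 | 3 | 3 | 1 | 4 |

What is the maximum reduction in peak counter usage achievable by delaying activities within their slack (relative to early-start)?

9

Early-start peak: h1:14  h2:5  h3:4  h4:1  h5:0  h6:0 ⇒ 14.
Leveled (Job 1@1, Job 2@2, Job 3@2, Job 4@2, Job 5@3, Job 6@3): h1:5  h2:5  h3:5  h4:4  h5:4  h6:1 ⇒ 5.
Reduction 14 − 5 = 9.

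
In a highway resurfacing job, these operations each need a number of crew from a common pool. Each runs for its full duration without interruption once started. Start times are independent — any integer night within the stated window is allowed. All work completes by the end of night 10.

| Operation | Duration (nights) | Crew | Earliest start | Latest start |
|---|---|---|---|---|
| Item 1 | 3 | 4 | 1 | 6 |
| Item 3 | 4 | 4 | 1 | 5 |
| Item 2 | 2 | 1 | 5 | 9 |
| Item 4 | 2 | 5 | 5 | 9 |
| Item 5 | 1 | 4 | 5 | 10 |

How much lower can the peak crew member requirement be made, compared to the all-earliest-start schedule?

5

Early-start peak: n1:8  n2:8  n3:8  n4:4  n5:10  n6:6  n7:0  n8:0  n9:0  n10:0 ⇒ 10.
Leveled (Item 1@1, Item 3@4, Item 2@5, Item 4@8, Item 5@10): n1:4  n2:4  n3:4  n4:4  n5:5  n6:5  n7:4  n8:5  n9:5  n10:4 ⇒ 5.
Reduction 10 − 5 = 5.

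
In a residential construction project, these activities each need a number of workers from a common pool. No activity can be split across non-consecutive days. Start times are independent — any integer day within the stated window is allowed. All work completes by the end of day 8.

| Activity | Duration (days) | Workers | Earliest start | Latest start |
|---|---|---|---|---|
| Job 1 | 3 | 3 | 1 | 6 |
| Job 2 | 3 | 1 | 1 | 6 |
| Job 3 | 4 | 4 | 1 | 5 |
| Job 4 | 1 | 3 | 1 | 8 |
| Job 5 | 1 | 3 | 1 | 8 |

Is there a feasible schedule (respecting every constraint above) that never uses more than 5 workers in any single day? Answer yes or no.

The minimum achievable peak is 6; 5 < 6, so no feasible schedule stays within the cap.

no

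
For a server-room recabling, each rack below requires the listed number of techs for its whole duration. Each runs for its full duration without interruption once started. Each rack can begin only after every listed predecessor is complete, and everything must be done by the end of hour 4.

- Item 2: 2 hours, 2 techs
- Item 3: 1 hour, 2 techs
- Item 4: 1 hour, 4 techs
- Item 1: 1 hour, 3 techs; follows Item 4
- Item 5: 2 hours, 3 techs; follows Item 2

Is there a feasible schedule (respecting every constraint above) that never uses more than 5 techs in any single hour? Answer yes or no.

The minimum achievable peak is 6; 5 < 6, so no feasible schedule stays within the cap.

no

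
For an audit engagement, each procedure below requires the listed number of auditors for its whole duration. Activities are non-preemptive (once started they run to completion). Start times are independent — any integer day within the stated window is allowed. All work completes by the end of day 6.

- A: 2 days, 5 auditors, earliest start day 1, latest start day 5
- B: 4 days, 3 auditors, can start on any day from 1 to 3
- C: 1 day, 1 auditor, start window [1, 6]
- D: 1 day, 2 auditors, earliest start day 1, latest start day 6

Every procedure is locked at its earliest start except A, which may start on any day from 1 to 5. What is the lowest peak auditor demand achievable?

6

A@1: d1:11  d2:8  d3:3  d4:3  d5:0  d6:0 → peak 11
A@2: d1:6  d2:8  d3:8  d4:3  d5:0  d6:0 → peak 8
A@3: d1:6  d2:3  d3:8  d4:8  d5:0  d6:0 → peak 8
A@4: d1:6  d2:3  d3:3  d4:8  d5:5  d6:0 → peak 8
A@5: d1:6  d2:3  d3:3  d4:3  d5:5  d6:5 → peak 6
Best is A@5, peak 6.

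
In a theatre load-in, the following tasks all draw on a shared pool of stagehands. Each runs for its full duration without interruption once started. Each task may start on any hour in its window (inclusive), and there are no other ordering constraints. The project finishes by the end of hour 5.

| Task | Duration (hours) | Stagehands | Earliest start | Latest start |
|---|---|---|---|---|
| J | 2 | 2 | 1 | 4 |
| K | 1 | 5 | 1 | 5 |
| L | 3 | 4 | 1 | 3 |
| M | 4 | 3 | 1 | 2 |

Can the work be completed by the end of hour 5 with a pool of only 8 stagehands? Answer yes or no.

Schedule J@1, K@1, L@3, M@2: h1:7  h2:5  h3:7  h4:7  h5:7 — peak 7 ≤ 8.

yes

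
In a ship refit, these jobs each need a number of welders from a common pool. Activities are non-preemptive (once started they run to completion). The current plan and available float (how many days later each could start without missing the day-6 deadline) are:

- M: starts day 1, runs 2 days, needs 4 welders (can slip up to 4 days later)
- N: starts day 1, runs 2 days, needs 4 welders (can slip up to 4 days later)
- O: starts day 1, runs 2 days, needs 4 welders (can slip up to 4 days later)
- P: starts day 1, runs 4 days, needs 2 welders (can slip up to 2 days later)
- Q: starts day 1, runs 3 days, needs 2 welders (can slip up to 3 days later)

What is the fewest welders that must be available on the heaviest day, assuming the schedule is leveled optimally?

8

Early-start (M@1, N@1, O@1, P@1, Q@1) gives peak 16: d1:16  d2:16  d3:4  d4:2  d5:0  d6:0.
Shift O→3, P→3, Q→3.
Schedule M@1, N@1, O@3, P@3, Q@3: d1:8  d2:8  d3:8  d4:8  d5:4  d6:2 — peak 8.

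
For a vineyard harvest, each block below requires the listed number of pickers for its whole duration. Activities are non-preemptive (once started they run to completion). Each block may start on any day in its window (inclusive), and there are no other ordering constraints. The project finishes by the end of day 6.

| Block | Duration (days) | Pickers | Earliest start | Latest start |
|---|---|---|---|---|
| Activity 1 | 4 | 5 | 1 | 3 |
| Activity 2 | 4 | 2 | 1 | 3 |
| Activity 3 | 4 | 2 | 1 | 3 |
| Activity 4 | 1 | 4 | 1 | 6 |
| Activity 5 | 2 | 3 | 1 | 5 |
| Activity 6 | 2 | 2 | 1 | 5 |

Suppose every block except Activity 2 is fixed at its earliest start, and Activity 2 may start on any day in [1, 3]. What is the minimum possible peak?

Activity 2@1: d1:18  d2:14  d3:9  d4:9  d5:0  d6:0 → peak 18
Activity 2@2: d1:16  d2:14  d3:9  d4:9  d5:2  d6:0 → peak 16
Activity 2@3: d1:16  d2:12  d3:9  d4:9  d5:2  d6:2 → peak 16
Best is Activity 2@2, peak 16.

16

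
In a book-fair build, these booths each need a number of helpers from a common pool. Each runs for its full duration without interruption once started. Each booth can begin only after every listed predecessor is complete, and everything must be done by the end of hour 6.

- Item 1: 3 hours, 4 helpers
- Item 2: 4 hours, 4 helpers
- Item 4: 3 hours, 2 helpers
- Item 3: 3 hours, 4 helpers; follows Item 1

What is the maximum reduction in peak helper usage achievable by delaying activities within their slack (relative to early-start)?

Early-start peak: h1:10  h2:10  h3:10  h4:8  h5:4  h6:4 ⇒ 10.
Leveled (Item 1@1, Item 2@1, Item 4@1, Item 3@4): h1:10  h2:10  h3:10  h4:8  h5:4  h6:4 ⇒ 10.
Reduction 10 − 10 = 0.

0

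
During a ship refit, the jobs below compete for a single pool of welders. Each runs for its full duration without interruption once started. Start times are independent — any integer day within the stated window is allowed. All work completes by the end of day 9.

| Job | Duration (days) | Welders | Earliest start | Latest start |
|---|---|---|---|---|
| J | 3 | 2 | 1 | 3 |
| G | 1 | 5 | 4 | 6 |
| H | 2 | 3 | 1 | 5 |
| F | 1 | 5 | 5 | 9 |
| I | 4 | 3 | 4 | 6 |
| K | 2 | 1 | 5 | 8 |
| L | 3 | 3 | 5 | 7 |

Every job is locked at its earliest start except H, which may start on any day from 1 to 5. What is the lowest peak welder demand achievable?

12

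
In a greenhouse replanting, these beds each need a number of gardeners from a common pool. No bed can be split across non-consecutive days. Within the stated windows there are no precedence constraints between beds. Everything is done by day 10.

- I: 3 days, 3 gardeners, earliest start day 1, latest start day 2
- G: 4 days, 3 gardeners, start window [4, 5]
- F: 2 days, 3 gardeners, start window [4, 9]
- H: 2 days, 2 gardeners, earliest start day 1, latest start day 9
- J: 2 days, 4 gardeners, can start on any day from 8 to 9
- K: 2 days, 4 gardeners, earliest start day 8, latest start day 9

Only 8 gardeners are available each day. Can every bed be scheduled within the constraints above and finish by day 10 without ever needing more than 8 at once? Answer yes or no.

yes

Schedule I@1, G@4, F@4, H@1, J@8, K@8: d1:5  d2:5  d3:3  d4:6  d5:6  d6:3  d7:3  d8:8  d9:8  d10:0 — peak 8 ≤ 8.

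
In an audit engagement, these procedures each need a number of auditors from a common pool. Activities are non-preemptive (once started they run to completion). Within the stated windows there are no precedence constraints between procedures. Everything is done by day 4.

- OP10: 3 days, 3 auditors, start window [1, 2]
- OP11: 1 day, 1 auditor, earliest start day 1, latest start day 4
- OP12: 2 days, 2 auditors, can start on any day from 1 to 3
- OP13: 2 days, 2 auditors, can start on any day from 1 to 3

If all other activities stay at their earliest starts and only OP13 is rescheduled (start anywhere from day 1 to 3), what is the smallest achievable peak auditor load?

6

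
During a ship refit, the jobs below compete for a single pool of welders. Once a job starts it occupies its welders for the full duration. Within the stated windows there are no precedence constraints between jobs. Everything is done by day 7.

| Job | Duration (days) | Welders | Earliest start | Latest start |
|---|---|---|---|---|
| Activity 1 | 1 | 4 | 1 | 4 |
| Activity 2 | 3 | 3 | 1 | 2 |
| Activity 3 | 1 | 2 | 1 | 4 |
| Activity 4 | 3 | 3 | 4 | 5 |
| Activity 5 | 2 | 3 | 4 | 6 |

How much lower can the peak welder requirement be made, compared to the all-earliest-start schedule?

Early-start peak: d1:9  d2:3  d3:3  d4:6  d5:6  d6:3  d7:0 ⇒ 9.
Leveled (Activity 1@1, Activity 2@2, Activity 3@1, Activity 4@4, Activity 5@5): d1:6  d2:3  d3:3  d4:6  d5:6  d6:6  d7:0 ⇒ 6.
Reduction 9 − 6 = 3.

3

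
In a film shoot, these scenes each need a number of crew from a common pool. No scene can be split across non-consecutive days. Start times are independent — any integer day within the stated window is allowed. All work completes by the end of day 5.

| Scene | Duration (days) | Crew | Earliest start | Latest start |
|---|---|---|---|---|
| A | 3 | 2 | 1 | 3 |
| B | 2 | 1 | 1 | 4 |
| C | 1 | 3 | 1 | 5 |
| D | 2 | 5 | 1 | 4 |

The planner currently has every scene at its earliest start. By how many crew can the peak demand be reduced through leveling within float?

Early-start peak: d1:11  d2:8  d3:2  d4:0  d5:0 ⇒ 11.
Leveled (A@1, B@1, C@3, D@4): d1:3  d2:3  d3:5  d4:5  d5:5 ⇒ 5.
Reduction 11 − 5 = 6.

6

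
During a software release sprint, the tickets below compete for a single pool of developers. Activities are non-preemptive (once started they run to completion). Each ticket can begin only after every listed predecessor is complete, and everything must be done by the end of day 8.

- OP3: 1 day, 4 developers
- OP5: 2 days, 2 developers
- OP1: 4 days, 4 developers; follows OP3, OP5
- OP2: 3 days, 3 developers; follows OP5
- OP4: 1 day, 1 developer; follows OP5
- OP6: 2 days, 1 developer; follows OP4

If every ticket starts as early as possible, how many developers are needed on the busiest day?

8

Early-start schedule: OP3@1, OP5@1, OP1@3, OP2@3, OP4@3, OP6@4.
Load per day: day 1: 6, day 2: 2, day 3: 8, day 4: 8, day 5: 8, day 6: 4, day 7: 0, day 8: 0.
Peak is 8.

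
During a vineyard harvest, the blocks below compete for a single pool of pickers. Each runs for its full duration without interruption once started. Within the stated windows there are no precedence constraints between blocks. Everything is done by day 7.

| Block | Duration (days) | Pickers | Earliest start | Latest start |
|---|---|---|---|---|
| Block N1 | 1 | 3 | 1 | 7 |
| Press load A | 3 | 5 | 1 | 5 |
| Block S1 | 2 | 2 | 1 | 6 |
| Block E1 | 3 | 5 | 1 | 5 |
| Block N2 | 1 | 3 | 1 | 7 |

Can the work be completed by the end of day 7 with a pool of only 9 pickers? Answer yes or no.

Schedule Block N1@1, Press load A@2, Block S1@2, Block E1@5, Block N2@1: d1:6  d2:7  d3:7  d4:5  d5:5  d6:5  d7:5 — peak 7 ≤ 9.

yes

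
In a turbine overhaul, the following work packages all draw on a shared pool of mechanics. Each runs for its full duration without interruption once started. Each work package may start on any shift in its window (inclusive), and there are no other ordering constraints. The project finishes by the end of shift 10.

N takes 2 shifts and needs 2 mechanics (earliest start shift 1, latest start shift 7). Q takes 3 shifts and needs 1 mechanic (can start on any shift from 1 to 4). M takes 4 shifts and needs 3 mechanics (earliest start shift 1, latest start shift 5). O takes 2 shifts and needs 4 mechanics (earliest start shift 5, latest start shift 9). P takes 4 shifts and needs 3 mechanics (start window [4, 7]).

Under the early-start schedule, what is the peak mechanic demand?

7

Early-start schedule: N@1, Q@1, M@1, O@5, P@4.
Load per shift: shift 1: 6, shift 2: 6, shift 3: 4, shift 4: 6, shift 5: 7, shift 6: 7, shift 7: 3, shift 8: 0, shift 9: 0, shift 10: 0.
Peak is 7.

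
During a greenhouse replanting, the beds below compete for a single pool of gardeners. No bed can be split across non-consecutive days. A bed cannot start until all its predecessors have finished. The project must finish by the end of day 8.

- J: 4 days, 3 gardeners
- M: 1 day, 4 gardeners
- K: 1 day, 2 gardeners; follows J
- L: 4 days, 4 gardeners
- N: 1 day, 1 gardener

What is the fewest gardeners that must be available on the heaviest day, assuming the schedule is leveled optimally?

7

Early-start (J@1, M@1, K@5, L@1, N@1) gives peak 12: d1:12  d2:7  d3:7  d4:7  d5:2  d6:0  d7:0  d8:0.
Shift L→2, N→5.
Schedule J@1, M@1, K@5, L@2, N@5: d1:7  d2:7  d3:7  d4:7  d5:7  d6:0  d7:0  d8:0 — peak 7.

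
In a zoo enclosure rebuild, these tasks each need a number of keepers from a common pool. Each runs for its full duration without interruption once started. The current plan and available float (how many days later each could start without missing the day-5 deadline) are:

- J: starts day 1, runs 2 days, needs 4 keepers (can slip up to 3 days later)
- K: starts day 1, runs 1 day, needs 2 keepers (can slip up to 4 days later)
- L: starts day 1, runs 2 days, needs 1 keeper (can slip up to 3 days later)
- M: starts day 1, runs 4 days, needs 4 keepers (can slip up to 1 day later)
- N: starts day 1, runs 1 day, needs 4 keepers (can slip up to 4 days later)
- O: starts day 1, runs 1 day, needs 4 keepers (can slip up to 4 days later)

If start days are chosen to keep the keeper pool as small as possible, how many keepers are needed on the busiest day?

8

Early-start (J@1, K@1, L@1, M@1, N@1, O@1) gives peak 19: d1:19  d2:9  d3:4  d4:4  d5:0.
Shift K→3, L→3, N→5, O→5.
Schedule J@1, K@3, L@3, M@1, N@5, O@5: d1:8  d2:8  d3:7  d4:5  d5:8 — peak 8.
Total keeper-days = 36 over 5 days ⇒ peak ≥ ⌈36/5⌉ = 8, so 8 is optimal.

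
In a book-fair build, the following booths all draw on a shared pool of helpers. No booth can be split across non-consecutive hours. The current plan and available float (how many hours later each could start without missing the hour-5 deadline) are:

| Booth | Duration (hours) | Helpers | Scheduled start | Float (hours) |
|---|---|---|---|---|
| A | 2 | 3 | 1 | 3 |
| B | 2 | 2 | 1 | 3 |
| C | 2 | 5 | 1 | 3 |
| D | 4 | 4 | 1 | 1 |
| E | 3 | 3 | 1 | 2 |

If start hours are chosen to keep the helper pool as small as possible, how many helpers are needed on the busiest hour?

Early-start (A@1, B@1, C@1, D@1, E@1) gives peak 17: h1:17  h2:17  h3:7  h4:4  h5:0.
Shift B→3, C→4.
Schedule A@1, B@3, C@4, D@1, E@1: h1:10  h2:10  h3:9  h4:11  h5:5 — peak 11.

11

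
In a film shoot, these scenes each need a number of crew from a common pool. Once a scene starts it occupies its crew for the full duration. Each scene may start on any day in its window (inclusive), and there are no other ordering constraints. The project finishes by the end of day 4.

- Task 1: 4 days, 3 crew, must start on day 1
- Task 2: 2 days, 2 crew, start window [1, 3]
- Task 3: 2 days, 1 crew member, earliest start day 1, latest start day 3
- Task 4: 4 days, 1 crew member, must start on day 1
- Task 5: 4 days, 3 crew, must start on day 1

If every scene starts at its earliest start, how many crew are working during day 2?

10

At early start, day 2 has: Task 1, Task 2, Task 3, Task 4, Task 5.
Demand: 3 + 2 + 1 + 1 + 3 = 10.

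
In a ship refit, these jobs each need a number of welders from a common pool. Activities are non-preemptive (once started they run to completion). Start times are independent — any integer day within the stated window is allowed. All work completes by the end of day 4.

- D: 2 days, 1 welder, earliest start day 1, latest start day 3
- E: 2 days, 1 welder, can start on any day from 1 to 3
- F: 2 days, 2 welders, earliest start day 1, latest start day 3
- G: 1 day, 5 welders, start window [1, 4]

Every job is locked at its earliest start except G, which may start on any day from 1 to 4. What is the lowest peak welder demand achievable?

G@1: d1:9  d2:4  d3:0  d4:0 → peak 9
G@2: d1:4  d2:9  d3:0  d4:0 → peak 9
G@3: d1:4  d2:4  d3:5  d4:0 → peak 5
G@4: d1:4  d2:4  d3:0  d4:5 → peak 5
Best is G@3, peak 5.

5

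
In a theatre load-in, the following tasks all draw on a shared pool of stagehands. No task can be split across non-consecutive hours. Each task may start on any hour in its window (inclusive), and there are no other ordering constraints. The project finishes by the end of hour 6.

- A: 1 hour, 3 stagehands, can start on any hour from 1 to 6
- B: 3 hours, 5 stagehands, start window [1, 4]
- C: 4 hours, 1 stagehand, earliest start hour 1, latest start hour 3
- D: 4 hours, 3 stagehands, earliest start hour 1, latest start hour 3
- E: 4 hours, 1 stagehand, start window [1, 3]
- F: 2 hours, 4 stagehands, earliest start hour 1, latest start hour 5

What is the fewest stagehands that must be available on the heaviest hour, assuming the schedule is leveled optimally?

Early-start (A@1, B@1, C@1, D@1, E@1, F@1) gives peak 17: h1:17  h2:14  h3:10  h4:5  h5:0  h6:0.
Shift D→2, F→4.
Schedule A@1, B@1, C@1, D@2, E@1, F@4: h1:10  h2:10  h3:10  h4:9  h5:7  h6:0 — peak 10.

10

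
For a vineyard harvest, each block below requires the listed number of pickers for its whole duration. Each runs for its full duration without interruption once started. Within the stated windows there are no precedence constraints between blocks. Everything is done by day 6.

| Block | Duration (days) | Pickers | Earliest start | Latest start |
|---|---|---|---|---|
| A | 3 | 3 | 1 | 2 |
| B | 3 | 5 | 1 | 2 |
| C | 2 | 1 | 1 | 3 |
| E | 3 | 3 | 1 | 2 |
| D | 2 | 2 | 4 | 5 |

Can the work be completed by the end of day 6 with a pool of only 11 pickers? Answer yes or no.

no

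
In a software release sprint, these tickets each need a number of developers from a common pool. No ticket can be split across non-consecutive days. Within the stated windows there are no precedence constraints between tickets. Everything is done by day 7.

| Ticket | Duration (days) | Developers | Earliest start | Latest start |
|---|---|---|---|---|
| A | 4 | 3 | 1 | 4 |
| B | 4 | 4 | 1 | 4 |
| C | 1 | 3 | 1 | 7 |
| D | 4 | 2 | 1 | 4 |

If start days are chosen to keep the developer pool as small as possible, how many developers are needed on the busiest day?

9

Early-start (A@1, B@1, C@1, D@1) gives peak 12: d1:12  d2:9  d3:9  d4:9  d5:0  d6:0  d7:0.
Shift C→5.
Schedule A@1, B@1, C@5, D@1: d1:9  d2:9  d3:9  d4:9  d5:3  d6:0  d7:0 — peak 9.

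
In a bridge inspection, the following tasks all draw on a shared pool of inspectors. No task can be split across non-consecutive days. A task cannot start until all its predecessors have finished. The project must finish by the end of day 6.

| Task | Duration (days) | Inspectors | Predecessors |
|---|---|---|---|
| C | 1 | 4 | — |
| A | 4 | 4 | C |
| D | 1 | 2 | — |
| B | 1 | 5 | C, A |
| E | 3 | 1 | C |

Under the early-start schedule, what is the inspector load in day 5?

4

At early start, day 5 has: A.
Demand: 4 = 4.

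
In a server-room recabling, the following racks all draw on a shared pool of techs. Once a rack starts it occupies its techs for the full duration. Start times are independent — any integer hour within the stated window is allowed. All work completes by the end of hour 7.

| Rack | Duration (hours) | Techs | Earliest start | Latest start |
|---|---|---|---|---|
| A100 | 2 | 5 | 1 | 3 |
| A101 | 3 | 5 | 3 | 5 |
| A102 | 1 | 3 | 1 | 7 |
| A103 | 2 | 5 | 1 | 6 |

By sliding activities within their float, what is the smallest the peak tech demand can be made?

8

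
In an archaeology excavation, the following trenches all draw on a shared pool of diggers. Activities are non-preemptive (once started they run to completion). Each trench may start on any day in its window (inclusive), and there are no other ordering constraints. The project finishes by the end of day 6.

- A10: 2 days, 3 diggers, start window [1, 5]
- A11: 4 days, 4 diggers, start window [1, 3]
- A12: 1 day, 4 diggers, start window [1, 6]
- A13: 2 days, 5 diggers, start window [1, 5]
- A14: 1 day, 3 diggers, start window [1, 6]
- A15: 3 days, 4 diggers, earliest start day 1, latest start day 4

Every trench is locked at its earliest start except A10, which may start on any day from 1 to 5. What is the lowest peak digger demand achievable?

A10@1: d1:23  d2:16  d3:8  d4:4  d5:0  d6:0 → peak 23
A10@2: d1:20  d2:16  d3:11  d4:4  d5:0  d6:0 → peak 20
A10@3: d1:20  d2:13  d3:11  d4:7  d5:0  d6:0 → peak 20
A10@4: d1:20  d2:13  d3:8  d4:7  d5:3  d6:0 → peak 20
A10@5: d1:20  d2:13  d3:8  d4:4  d5:3  d6:3 → peak 20
Best is A10@2, peak 20.

20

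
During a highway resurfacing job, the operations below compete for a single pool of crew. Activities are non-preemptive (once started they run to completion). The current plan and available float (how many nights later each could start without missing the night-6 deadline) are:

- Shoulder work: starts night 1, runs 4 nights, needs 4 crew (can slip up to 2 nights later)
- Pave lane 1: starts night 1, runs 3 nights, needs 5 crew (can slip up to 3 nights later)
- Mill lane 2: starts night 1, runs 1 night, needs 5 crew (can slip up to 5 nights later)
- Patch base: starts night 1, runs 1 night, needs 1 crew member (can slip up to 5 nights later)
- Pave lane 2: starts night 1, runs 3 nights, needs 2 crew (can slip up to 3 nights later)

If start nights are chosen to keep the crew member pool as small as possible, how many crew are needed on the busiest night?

9

Early-start (Shoulder work@1, Pave lane 1@1, Mill lane 2@1, Patch base@1, Pave lane 2@1) gives peak 17: n1:17  n2:11  n3:11  n4:4  n5:0  n6:0.
Shift Mill lane 2→5, Patch base→4, Pave lane 2→4.
Schedule Shoulder work@1, Pave lane 1@1, Mill lane 2@5, Patch base@4, Pave lane 2@4: n1:9  n2:9  n3:9  n4:7  n5:7  n6:2 — peak 9.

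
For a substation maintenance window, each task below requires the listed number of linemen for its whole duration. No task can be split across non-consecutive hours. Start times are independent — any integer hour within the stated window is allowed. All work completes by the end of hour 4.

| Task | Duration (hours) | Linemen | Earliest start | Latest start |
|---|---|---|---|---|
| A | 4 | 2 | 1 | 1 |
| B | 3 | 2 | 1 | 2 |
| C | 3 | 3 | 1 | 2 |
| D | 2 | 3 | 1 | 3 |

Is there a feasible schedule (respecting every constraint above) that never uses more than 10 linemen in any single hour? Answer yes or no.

Schedule A@1, B@1, C@1, D@1: h1:10  h2:10  h3:7  h4:2 — peak 10 ≤ 10.

yes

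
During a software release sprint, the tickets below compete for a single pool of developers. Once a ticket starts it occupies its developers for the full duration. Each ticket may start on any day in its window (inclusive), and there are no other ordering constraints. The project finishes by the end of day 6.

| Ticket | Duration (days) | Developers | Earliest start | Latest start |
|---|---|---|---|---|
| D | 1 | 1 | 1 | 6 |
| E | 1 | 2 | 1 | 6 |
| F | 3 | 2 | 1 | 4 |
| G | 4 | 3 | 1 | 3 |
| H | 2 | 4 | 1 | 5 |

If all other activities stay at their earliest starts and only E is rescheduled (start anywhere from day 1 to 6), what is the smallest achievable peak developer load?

E@1: d1:12  d2:9  d3:5  d4:3  d5:0  d6:0 → peak 12
E@2: d1:10  d2:11  d3:5  d4:3  d5:0  d6:0 → peak 11
E@3: d1:10  d2:9  d3:7  d4:3  d5:0  d6:0 → peak 10
E@4: d1:10  d2:9  d3:5  d4:5  d5:0  d6:0 → peak 10
E@5: d1:10  d2:9  d3:5  d4:3  d5:2  d6:0 → peak 10
E@6: d1:10  d2:9  d3:5  d4:3  d5:0  d6:2 → peak 10
Best is E@3, peak 10.

10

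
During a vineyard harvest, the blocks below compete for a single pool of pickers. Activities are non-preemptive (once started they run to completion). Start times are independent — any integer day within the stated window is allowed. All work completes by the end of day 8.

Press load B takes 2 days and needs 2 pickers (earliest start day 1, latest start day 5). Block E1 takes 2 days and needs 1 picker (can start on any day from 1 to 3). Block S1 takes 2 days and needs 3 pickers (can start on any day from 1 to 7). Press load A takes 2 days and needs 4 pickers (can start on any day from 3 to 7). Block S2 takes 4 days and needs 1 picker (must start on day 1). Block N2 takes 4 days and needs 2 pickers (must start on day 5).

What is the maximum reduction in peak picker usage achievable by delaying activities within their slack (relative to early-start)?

Early-start peak: d1:7  d2:7  d3:5  d4:5  d5:2  d6:2  d7:2  d8:2 ⇒ 7.
Leveled (Press load B@1, Block E1@1, Block S1@5, Press load A@3, Block S2@1, Block N2@5): d1:4  d2:4  d3:5  d4:5  d5:5  d6:5  d7:2  d8:2 ⇒ 5.
Reduction 7 − 5 = 2.

2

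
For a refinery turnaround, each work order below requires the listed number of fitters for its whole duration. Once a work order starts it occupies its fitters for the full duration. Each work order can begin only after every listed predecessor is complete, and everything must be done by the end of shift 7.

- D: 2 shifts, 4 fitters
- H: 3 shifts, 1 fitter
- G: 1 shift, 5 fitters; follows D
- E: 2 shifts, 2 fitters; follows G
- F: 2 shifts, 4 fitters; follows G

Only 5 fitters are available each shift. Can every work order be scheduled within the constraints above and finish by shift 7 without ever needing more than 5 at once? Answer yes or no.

yes

Schedule D@1, H@4, G@3, E@4, F@6: s1:4  s2:4  s3:5  s4:3  s5:3  s6:5  s7:4 — peak 5 ≤ 5.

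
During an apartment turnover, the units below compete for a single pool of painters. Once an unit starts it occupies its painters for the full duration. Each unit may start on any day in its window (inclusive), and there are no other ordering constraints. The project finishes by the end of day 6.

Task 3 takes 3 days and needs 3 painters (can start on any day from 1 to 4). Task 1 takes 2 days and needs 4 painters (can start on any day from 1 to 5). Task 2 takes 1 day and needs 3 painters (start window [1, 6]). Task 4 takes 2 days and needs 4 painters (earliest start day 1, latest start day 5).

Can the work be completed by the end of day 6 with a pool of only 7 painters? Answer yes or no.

yes

Schedule Task 3@1, Task 1@1, Task 2@3, Task 4@4: d1:7  d2:7  d3:6  d4:4  d5:4  d6:0 — peak 7 ≤ 7.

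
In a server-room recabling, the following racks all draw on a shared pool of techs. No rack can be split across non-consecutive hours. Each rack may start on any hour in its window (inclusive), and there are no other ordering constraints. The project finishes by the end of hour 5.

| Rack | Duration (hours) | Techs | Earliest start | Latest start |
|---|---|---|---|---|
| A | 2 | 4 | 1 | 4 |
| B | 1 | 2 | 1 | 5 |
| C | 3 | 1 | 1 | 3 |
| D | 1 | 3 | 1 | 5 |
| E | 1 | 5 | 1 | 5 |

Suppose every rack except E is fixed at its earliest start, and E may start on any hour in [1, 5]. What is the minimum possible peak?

10

E@1: h1:15  h2:5  h3:1  h4:0  h5:0 → peak 15
E@2: h1:10  h2:10  h3:1  h4:0  h5:0 → peak 10
E@3: h1:10  h2:5  h3:6  h4:0  h5:0 → peak 10
E@4: h1:10  h2:5  h3:1  h4:5  h5:0 → peak 10
E@5: h1:10  h2:5  h3:1  h4:0  h5:5 → peak 10
Best is E@2, peak 10.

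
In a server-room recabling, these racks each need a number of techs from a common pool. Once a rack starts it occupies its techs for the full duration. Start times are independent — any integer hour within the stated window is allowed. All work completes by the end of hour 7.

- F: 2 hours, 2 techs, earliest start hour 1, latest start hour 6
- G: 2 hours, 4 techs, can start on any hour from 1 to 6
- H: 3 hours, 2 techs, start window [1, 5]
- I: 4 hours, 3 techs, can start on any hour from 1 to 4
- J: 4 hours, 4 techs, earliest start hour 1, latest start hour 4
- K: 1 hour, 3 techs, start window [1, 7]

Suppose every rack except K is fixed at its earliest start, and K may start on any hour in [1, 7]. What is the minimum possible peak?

K@1: h1:18  h2:15  h3:9  h4:7  h5:0  h6:0  h7:0 → peak 18
K@2: h1:15  h2:18  h3:9  h4:7  h5:0  h6:0  h7:0 → peak 18
K@3: h1:15  h2:15  h3:12  h4:7  h5:0  h6:0  h7:0 → peak 15
K@4: h1:15  h2:15  h3:9  h4:10  h5:0  h6:0  h7:0 → peak 15
K@5: h1:15  h2:15  h3:9  h4:7  h5:3  h6:0  h7:0 → peak 15
K@6: h1:15  h2:15  h3:9  h4:7  h5:0  h6:3  h7:0 → peak 15
K@7: h1:15  h2:15  h3:9  h4:7  h5:0  h6:0  h7:3 → peak 15
Best is K@3, peak 15.

15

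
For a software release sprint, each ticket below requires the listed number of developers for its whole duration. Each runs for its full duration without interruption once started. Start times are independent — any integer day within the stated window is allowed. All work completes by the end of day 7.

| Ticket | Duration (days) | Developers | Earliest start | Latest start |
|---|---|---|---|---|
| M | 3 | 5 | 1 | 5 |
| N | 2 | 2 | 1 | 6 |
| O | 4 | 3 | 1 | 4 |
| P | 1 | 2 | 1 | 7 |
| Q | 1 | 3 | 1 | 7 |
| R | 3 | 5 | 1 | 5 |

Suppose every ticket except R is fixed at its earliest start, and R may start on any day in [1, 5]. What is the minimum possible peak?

R@1: d1:20  d2:15  d3:13  d4:3  d5:0  d6:0  d7:0 → peak 20
R@2: d1:15  d2:15  d3:13  d4:8  d5:0  d6:0  d7:0 → peak 15
R@3: d1:15  d2:10  d3:13  d4:8  d5:5  d6:0  d7:0 → peak 15
R@4: d1:15  d2:10  d3:8  d4:8  d5:5  d6:5  d7:0 → peak 15
R@5: d1:15  d2:10  d3:8  d4:3  d5:5  d6:5  d7:5 → peak 15
Best is R@2, peak 15.

15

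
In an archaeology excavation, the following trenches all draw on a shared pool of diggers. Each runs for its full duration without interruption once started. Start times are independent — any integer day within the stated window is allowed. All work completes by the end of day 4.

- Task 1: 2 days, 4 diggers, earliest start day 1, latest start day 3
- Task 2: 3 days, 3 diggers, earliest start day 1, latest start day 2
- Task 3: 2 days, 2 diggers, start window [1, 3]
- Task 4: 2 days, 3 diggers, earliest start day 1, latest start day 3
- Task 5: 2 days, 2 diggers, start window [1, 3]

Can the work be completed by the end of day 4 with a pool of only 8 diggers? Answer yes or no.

The minimum achievable peak is 9; 8 < 9, so no feasible schedule stays within the cap.

no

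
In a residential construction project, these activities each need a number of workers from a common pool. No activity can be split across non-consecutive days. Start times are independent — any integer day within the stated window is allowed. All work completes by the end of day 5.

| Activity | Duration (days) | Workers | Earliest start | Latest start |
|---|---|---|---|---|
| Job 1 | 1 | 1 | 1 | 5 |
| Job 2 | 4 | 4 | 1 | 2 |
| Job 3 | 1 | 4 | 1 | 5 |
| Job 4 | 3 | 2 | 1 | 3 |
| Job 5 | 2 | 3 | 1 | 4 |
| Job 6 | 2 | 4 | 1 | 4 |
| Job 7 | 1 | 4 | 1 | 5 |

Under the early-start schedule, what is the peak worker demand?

Early-start schedule: Job 1@1, Job 2@1, Job 3@1, Job 4@1, Job 5@1, Job 6@1, Job 7@1.
Load per day: day 1: 22, day 2: 13, day 3: 6, day 4: 4, day 5: 0.
Peak is 22.

22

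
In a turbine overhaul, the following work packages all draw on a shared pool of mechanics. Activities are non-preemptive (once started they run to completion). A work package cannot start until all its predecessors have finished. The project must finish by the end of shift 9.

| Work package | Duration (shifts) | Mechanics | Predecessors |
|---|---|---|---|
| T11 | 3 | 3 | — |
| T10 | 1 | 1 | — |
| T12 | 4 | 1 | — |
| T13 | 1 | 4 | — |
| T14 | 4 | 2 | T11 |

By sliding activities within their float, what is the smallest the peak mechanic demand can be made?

Early-start (T11@1, T10@1, T12@1, T13@1, T14@4) gives peak 9: s1:9  s2:4  s3:4  s4:3  s5:2  s6:2  s7:2  s8:0  s9:0.
Shift T12→2, T13→8.
Schedule T11@1, T10@1, T12@2, T13@8, T14@4: s1:4  s2:4  s3:4  s4:3  s5:3  s6:2  s7:2  s8:4  s9:0 — peak 4.

4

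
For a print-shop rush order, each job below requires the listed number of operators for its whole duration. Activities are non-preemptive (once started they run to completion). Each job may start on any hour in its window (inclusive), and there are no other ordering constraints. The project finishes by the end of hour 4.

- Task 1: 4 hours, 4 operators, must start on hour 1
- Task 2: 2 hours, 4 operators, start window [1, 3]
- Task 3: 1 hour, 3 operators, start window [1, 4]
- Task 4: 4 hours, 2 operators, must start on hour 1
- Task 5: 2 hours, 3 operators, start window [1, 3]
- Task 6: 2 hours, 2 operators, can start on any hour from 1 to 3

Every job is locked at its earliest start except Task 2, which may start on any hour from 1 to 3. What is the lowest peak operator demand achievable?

Task 2@1: h1:18  h2:15  h3:6  h4:6 → peak 18
Task 2@2: h1:14  h2:15  h3:10  h4:6 → peak 15
Task 2@3: h1:14  h2:11  h3:10  h4:10 → peak 14
Best is Task 2@3, peak 14.

14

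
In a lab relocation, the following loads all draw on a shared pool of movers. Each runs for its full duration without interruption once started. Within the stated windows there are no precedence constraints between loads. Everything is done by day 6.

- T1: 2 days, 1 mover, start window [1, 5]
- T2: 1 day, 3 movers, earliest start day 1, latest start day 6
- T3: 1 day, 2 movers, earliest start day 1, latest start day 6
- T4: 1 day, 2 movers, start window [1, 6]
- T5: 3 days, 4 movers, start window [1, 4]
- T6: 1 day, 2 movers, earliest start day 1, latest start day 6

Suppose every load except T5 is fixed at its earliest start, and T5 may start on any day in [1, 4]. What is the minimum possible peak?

T5@1: d1:14  d2:5  d3:4  d4:0  d5:0  d6:0 → peak 14
T5@2: d1:10  d2:5  d3:4  d4:4  d5:0  d6:0 → peak 10
T5@3: d1:10  d2:1  d3:4  d4:4  d5:4  d6:0 → peak 10
T5@4: d1:10  d2:1  d3:0  d4:4  d5:4  d6:4 → peak 10
Best is T5@2, peak 10.

10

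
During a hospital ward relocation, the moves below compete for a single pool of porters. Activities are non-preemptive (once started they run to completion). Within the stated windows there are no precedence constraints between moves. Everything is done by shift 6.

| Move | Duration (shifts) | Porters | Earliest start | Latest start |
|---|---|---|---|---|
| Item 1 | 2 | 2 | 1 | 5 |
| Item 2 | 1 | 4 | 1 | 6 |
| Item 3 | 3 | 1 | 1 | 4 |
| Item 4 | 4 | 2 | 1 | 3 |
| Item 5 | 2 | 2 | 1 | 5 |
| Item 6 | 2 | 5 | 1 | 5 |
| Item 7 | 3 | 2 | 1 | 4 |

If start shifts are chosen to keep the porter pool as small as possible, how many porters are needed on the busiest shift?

Early-start (Item 1@1, Item 2@1, Item 3@1, Item 4@1, Item 5@1, Item 6@1, Item 7@1) gives peak 18: s1:18  s2:14  s3:5  s4:2  s5:0  s6:0.
Shift Item 4→2, Item 5→3, Item 6→5, Item 7→2.
Schedule Item 1@1, Item 2@1, Item 3@1, Item 4@2, Item 5@3, Item 6@5, Item 7@2: s1:7  s2:7  s3:7  s4:6  s5:7  s6:5 — peak 7.
Total porter-shifts = 39 over 6 shifts ⇒ peak ≥ ⌈39/6⌉ = 7, so 7 is optimal.

7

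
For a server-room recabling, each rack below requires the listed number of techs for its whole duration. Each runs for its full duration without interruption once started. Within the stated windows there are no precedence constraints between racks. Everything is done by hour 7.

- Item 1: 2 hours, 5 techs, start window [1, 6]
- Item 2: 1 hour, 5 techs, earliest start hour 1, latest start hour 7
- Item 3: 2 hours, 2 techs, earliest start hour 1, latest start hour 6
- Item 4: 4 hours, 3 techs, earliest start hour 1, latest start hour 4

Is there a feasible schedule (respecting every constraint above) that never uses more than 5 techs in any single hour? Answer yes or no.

yes

Schedule Item 1@1, Item 2@3, Item 3@4, Item 4@4: h1:5  h2:5  h3:5  h4:5  h5:5  h6:3  h7:3 — peak 5 ≤ 5.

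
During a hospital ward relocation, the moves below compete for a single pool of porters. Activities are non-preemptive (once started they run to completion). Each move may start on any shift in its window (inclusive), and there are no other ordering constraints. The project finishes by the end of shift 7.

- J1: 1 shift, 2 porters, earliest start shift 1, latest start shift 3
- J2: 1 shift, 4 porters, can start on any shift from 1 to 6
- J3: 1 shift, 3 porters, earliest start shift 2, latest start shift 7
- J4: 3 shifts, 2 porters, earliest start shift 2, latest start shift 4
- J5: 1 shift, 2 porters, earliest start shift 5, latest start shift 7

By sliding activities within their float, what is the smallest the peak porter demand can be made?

Early-start (J1@1, J2@1, J3@2, J4@2, J5@5) gives peak 6: s1:6  s2:5  s3:2  s4:2  s5:2  s6:0  s7:0.
Shift J2→2, J3→3, J4→4.
Schedule J1@1, J2@2, J3@3, J4@4, J5@5: s1:2  s2:4  s3:3  s4:2  s5:4  s6:2  s7:0 — peak 4.

4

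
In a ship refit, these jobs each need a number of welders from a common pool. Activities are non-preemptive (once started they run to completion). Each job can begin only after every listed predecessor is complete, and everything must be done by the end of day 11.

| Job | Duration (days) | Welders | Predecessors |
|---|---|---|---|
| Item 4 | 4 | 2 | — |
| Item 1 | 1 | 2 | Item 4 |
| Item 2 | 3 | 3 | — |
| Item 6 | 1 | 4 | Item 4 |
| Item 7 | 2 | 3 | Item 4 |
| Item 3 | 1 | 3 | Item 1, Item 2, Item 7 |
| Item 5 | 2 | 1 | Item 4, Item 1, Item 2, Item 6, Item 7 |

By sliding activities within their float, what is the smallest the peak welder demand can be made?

Early-start (Item 4@1, Item 1@5, Item 2@1, Item 6@5, Item 7@5, Item 3@7, Item 5@7) gives peak 9: d1:5  d2:5  d3:5  d4:2  d5:9  d6:3  d7:4  d8:1  d9:0  d10:0  d11:0.
Shift Item 6→6, Item 7→7, Item 3→9, Item 5→9.
Schedule Item 4@1, Item 1@5, Item 2@1, Item 6@6, Item 7@7, Item 3@9, Item 5@9: d1:5  d2:5  d3:5  d4:2  d5:2  d6:4  d7:3  d8:3  d9:4  d10:1  d11:0 — peak 5.

5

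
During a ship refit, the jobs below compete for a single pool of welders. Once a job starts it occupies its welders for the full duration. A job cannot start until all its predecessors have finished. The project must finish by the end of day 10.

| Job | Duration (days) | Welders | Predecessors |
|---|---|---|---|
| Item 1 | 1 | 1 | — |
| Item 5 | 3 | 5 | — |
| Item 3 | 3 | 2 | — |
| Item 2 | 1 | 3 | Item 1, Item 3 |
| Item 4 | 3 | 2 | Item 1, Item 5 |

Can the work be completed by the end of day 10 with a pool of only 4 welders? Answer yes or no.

The minimum achievable peak is 5; 4 < 5, so no feasible schedule stays within the cap.

no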